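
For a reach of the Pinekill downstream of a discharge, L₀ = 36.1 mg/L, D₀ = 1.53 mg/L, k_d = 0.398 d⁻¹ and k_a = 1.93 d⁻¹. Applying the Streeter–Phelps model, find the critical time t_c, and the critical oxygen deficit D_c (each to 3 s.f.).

t_c = [1/(k_a−k_d)] ln[(k_a/k_d)(1 − D₀(k_a−k_d)/(k_d L₀))]
= [1/(1.93−0.398)] ln[(1.93/0.398)(1 − 1.53×1.532/(0.398×36.1))]
= (1/1.532) ln[4.849 × 0.8369] = 0.6527 × ln(4.058) = 0.6527 × 1.401 = 0.9143 d.
L(t_c) = L₀ e^(−k_d t_c) = 36.1 × 0.6950 = 25.09 mg/L, and at the critical point k_a D_c = k_d L, so D_c = (0.398/1.93) × 25.09 = 5.174 mg/L.

t_c ≈ 0.914 d; D_c ≈ 5.17 mg/L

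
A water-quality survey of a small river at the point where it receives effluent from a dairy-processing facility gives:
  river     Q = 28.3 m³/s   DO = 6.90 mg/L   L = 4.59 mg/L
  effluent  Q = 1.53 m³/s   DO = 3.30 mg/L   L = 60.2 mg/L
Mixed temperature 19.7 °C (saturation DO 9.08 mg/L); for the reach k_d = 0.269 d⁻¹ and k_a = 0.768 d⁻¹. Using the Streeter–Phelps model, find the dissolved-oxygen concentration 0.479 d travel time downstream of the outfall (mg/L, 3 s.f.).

Mixed DO = (28.3×6.90 + 1.53×3.30)/(28.3+1.53) = 200.3/29.83 = 6.715 mg/L.
Mixed L₀ = (28.3×4.59 + 1.53×60.2)/(29.83) = 222.0/29.83 = 7.442 mg/L.
Initial deficit D₀ = C_s − DO₀ = 9.08 − 6.715 = 2.365 mg/L.
D(0.479) = [0.269×7.442/(0.768−0.269)](e^(−0.269×0.479) − e^(−0.768×0.479)) + 2.365 e^(−0.768×0.479)
= 4.012 × (0.8791 − 0.6922) + 2.365 × 0.6922 = 2.387 mg/L.
DO = 9.08 − 2.387 = 6.693 mg/L.

DO ≈ 6.69 mg/L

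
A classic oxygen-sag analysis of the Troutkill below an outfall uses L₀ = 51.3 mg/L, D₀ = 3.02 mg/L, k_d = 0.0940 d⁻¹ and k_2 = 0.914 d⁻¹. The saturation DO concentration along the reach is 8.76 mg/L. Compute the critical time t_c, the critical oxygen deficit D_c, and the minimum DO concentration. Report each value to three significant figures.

t_c = [1/(k_2−k_d)] ln[(k_2/k_d)(1 − D₀(k_2−k_d)/(k_d L₀))]
= [1/(0.914−0.0940)] ln[(0.914/0.0940)(1 − 3.02×0.8200/(0.0940×51.3))]
= (1/0.8200) ln[9.723 × 0.4865] = 1.220 × ln(4.730) = 1.220 × 1.554 = 1.895 d.
L(t_c) = L₀ e^(−k_d t_c) = 51.3 × 0.8368 = 42.93 mg/L, and at the critical point k_2 D_c = k_d L, so D_c = (0.0940/0.914) × 42.93 = 4.415 mg/L.
Minimum DO = C_s − D_c = 8.76 − 4.415 = 4.345 mg/L.

t_c ≈ 1.90 d; D_c ≈ 4.42 mg/L; min DO ≈ 4.34 mg/L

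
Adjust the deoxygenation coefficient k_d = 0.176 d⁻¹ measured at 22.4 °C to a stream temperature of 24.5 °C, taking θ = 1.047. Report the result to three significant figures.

k_d ≈ 0.194 d⁻¹

k_d(T₂) = k_d(T₁) · θ^(T₂−T₁) = 0.176 × 1.047^(24.5−22.4)
= 0.176 × 1.047^2.10 = 0.176 × 1.101 = 0.1938 d⁻¹.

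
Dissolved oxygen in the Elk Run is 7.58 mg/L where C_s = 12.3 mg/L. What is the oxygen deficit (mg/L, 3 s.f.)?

D = C_s − C = 12.3 − 7.58 = 4.72 mg/L.

D ≈ 4.72 mg/L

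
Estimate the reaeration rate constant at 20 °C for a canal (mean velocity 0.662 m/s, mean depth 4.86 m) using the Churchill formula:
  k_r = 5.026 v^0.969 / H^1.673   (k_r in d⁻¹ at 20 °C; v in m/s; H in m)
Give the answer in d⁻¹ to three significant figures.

k_r = 5.026 × 0.662^0.969 / 4.86^1.673 = 5.026 × 0.6705 / 14.08 = 0.2393 d⁻¹.

k_r ≈ 0.239 d⁻¹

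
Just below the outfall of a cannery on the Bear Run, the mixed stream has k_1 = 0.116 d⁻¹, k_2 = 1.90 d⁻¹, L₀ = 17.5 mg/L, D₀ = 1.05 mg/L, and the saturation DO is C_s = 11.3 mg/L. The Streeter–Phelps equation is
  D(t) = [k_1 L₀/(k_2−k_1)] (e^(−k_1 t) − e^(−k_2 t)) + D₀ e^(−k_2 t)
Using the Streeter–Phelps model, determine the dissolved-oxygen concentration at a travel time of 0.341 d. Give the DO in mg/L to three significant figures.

k_1 L₀/(k_2−k_1) = 0.116×17.5/(1.90−0.116) = 2.030/1.784 = 1.138 mg/L.
e^(−k_1 t) = e^(−0.116×0.3410) = 0.9612; e^(−k_2 t) = e^(−1.90×0.3410) = 0.5231.
D = 1.138 × (0.9612 − 0.5231) + 1.05 × 0.5231 = 0.4985 + 0.5493 = 1.048 mg/L.
DO = C_s − D = 11.3 − 1.048 = 10.25 mg/L.

DO ≈ 10.3 mg/L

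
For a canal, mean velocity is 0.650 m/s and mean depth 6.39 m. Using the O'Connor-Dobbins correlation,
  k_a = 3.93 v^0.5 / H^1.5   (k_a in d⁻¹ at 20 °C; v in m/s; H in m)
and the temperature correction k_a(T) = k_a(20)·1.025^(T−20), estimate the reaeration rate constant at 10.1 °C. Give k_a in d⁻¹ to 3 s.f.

k_a(20) = 3.93 × 0.650^0.5 / 6.39^1.5 = 3.93 × 0.8062 / 16.15 = 0.1962 d⁻¹.
k_a(10.1) = 0.1962 × 1.025^(10.1−20) = 0.1962 × 0.7831 = 0.1536 d⁻¹.

k_a ≈ 0.154 d⁻¹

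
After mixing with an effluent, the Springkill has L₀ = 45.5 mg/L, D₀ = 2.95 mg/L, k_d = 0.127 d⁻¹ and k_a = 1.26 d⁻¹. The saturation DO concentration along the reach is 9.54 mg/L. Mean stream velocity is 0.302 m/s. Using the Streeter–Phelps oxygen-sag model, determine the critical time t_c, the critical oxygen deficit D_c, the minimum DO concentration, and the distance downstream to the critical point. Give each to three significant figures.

t_c ≈ 1.26 d; D_c ≈ 3.91 mg/L; min DO ≈ 5.63 mg/L; x_c ≈ 33.0 km

At the critical point dD/dt = 0, so k_d L₀ e^(−k_d t) = k_a D. Substituting D(t) from the Streeter–Phelps equation and solving for t gives
t_c = ln[(k_a/k_d)(1 − D₀(k_a−k_d)/(k_d L₀))] / (k_a−k_d).
Here k_a−k_d = 1.133 d⁻¹ and 1 − D₀(k_a−k_d)/(k_d L₀) = 1 − 2.95×1.133/(0.127×45.5) = 0.4216, so
t_c = ln(9.921 × 0.4216) / 1.133 = 1.431 / 1.133 = 1.263 d.
L(t_c) = L₀ e^(−k_d t_c) = 45.5 × 0.8518 = 38.76 mg/L, and at the critical point k_a D_c = k_d L, so D_c = (0.127/1.26) × 38.76 = 3.906 mg/L.
Minimum DO = C_s − D_c = 9.54 − 3.906 = 5.634 mg/L.
x_c = v t_c = 0.302 m/s × 1.263 d × 86400 s/d = 32950 m ≈ 33.0 km.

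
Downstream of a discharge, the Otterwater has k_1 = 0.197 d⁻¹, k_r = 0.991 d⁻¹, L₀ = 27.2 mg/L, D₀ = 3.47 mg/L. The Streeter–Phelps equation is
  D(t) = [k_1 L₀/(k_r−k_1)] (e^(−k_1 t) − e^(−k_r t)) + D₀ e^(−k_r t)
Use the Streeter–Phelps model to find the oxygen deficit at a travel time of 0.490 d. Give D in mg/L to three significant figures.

k_1 L₀/(k_r−k_1) = 0.197×27.2/(0.991−0.197) = 5.358/0.7940 = 6.749 mg/L.
e^(−k_1 t) = e^(−0.197×0.4900) = 0.9080; e^(−k_r t) = e^(−0.991×0.4900) = 0.6153.
D = 6.749 × (0.9080 − 0.6153) + 3.47 × 0.6153 = 1.975 + 2.135 = 4.110 mg/L.

D ≈ 4.11 mg/L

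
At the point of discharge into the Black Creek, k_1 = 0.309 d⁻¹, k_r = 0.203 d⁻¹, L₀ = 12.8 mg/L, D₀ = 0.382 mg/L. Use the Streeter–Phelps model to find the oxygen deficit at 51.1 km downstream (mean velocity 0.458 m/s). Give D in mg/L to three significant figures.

Travel time t = x/v = 51.1 km / (0.458 m/s) = 51100 m / 0.458 m/s = 111600 s = 1.291 d.
k_1 L₀/(k_r−k_1) = 0.309×12.8/(0.203−0.309) = 3.955/-0.1060 = -37.31 mg/L.
e^(−k_1 t) = e^(−0.309×1.291) = 0.6710; e^(−k_r t) = e^(−0.203×1.291) = 0.7694.
D = -37.31 × (0.6710 − 0.7694) + 0.382 × 0.7694 = 3.673 + 0.2939 = 3.967 mg/L.

D ≈ 3.97 mg/L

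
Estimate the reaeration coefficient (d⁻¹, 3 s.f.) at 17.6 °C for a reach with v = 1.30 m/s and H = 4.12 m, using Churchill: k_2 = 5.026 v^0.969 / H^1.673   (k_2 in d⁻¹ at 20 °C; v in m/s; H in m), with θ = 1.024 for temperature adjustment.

k_2(20) = 5.026 × 1.30^0.969 / 4.12^1.673 = 5.026 × 1.289 / 10.68 = 0.6066 d⁻¹.
k_2(17.6) = 0.6066 × 1.024^(17.6−20) = 0.6066 × 0.9447 = 0.5730 d⁻¹.

k_2 ≈ 0.573 d⁻¹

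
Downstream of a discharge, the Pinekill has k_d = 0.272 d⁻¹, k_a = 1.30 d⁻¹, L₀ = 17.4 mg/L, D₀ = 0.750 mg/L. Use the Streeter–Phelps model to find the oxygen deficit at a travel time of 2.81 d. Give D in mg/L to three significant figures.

k_d L₀/(k_a−k_d) = 0.272×17.4/(1.30−0.272) = 4.733/1.028 = 4.604 mg/L.
e^(−k_d t) = e^(−0.272×2.810) = 0.4657; e^(−k_a t) = e^(−1.30×2.810) = 0.02591.
D = 4.604 × (0.4657 − 0.02591) + 0.750 × 0.02591 = 2.025 + 0.01943 = 2.044 mg/L.

D ≈ 2.04 mg/L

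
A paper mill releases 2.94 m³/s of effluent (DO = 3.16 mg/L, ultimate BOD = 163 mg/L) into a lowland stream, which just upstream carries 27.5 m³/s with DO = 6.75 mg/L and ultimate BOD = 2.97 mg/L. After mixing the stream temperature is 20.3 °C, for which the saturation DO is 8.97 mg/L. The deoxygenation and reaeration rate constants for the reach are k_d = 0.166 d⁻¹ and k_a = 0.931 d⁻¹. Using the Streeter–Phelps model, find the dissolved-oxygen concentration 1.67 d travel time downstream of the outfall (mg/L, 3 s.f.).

Mixed DO = (27.5×6.75 + 2.94×3.16)/(27.5+2.94) = 194.9/30.44 = 6.403 mg/L.
Mixed L₀ = (27.5×2.97 + 2.94×163)/(30.44) = 560.9/30.44 = 18.43 mg/L.
Initial deficit D₀ = C_s − DO₀ = 8.97 − 6.403 = 2.567 mg/L.
D(1.67) = [0.166×18.43/(0.931−0.166)](e^(−0.166×1.67) − e^(−0.931×1.67)) + 2.567 e^(−0.931×1.67)
= 3.998 × (0.7579 − 0.2112) + 2.567 × 0.2112 = 2.728 mg/L.
DO = 8.97 − 2.728 = 6.242 mg/L.

DO ≈ 6.24 mg/L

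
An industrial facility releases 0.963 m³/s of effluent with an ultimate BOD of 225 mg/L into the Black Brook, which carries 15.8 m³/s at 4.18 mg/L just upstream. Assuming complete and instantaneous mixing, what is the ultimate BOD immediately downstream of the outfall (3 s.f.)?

Flow-weighted mixing: C = (Q_r C_r + Q_w C_w)/(Q_r + Q_w)
= (15.8×4.18 + 0.963×225)/(15.8 + 0.963) = 282.7/16.76 = 16.87 mg/L.

16.9 mg/L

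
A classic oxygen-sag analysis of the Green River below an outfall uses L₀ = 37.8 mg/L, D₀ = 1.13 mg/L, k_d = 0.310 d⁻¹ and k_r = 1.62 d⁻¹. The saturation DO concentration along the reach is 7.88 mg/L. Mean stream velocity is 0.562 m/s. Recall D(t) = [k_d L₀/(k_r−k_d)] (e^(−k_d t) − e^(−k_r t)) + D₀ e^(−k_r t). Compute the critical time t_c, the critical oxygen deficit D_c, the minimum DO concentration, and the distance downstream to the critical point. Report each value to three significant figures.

t_c ≈ 1.16 d; D_c ≈ 5.05 mg/L; min DO ≈ 2.83 mg/L; x_c ≈ 56.3 km

t_c = [1/(k_r−k_d)] ln[(k_r/k_d)(1 − D₀(k_r−k_d)/(k_d L₀))]
= [1/(1.62−0.310)] ln[(1.62/0.310)(1 − 1.13×1.310/(0.310×37.8))]
= (1/1.310) ln[5.226 × 0.8737] = 0.7634 × ln(4.566) = 0.7634 × 1.519 = 1.159 d.
L(t_c) = L₀ e^(−k_d t_c) = 37.8 × 0.6981 = 26.39 mg/L, and at the critical point k_r D_c = k_d L, so D_c = (0.310/1.62) × 26.39 = 5.050 mg/L.
Minimum DO = C_s − D_c = 7.88 − 5.050 = 2.830 mg/L.
x_c = v t_c = 0.562 m/s × 1.159 d × 86400 s/d = 56290 m ≈ 56.3 km.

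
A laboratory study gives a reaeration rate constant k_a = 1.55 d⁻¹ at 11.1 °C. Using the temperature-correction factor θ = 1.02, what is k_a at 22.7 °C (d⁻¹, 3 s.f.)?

k_a(T₂) = k_a(T₁) · θ^(T₂−T₁) = 1.55 × 1.02^(22.7−11.1)
= 1.55 × 1.02^11.6 = 1.55 × 1.258 = 1.950 d⁻¹.

k_a ≈ 1.95 d⁻¹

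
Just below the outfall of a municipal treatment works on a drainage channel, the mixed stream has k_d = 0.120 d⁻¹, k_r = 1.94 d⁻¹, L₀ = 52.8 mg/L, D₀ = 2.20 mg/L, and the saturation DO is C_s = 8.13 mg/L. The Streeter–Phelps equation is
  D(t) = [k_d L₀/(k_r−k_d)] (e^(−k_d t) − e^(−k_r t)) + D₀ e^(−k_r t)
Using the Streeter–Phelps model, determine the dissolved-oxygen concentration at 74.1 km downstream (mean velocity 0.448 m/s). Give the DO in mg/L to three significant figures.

DO ≈ 5.39 mg/L

Travel time t = x/v = 74.1 km / (0.448 m/s) = 74100 m / 0.448 m/s = 165400 s = 1.914 d.
k_d L₀/(k_r−k_d) = 0.120×52.8/(1.94−0.120) = 6.336/1.820 = 3.481 mg/L.
e^(−k_d t) = e^(−0.120×1.914) = 0.7948; e^(−k_r t) = e^(−1.94×1.914) = 0.02438.
D = 3.481 × (0.7948 − 0.02438) + 2.20 × 0.02438 = 2.682 + 0.05364 = 2.736 mg/L.
DO = C_s − D = 8.13 − 2.736 = 5.394 mg/L.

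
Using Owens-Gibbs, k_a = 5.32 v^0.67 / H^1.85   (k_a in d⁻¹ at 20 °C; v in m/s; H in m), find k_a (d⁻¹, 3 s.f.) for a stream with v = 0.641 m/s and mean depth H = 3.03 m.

k_a = 5.32 × 0.641^0.67 / 3.03^1.85 = 5.32 × 0.7423 / 7.774 = 0.5080 d⁻¹.

k_a ≈ 0.508 d⁻¹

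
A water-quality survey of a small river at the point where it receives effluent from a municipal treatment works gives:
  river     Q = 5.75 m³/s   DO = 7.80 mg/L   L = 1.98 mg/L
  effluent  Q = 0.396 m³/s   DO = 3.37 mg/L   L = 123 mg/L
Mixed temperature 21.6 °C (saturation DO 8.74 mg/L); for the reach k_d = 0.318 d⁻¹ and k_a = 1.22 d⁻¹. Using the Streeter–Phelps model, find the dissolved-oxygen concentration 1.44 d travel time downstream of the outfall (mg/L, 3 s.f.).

DO ≈ 6.94 mg/L

Mixed DO = (5.75×7.80 + 0.396×3.37)/(5.75+0.396) = 46.18/6.146 = 7.515 mg/L.
Mixed L₀ = (5.75×1.98 + 0.396×123)/(6.146) = 60.09/6.146 = 9.778 mg/L.
Initial deficit D₀ = C_s − DO₀ = 8.74 − 7.515 = 1.225 mg/L.
D(1.44) = [0.318×9.778/(1.22−0.318)](e^(−0.318×1.44) − e^(−1.22×1.44)) + 1.225 e^(−1.22×1.44)
= 3.447 × (0.6326 − 0.1726) + 1.225 × 0.1726 = 1.797 mg/L.
DO = 8.74 − 1.797 = 6.943 mg/L.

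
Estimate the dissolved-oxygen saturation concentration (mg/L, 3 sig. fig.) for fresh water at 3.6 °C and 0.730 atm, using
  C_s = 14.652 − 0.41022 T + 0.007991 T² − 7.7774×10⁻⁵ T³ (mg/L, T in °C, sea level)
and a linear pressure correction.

C_s ≈ 9.69 mg/L

At sea level: C_s = 14.652 − 0.41022×3.6 + 0.007991×3.6² − 7.7774×10⁻⁵×3.6³ = 13.28 mg/L.
Pressure correction: C_s' = 13.28 × 0.730 = 9.691 mg/L.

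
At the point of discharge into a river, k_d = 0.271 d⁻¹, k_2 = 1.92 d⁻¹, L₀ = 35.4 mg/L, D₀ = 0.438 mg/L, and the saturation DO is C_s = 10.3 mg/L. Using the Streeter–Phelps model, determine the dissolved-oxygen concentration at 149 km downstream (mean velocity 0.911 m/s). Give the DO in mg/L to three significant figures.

DO ≈ 6.96 mg/L

Travel time t = x/v = 149 km / (0.911 m/s) = 149000 m / 0.911 m/s = 163600 s = 1.893 d.
k_d L₀/(k_2−k_d) = 0.271×35.4/(1.92−0.271) = 9.593/1.649 = 5.818 mg/L.
e^(−k_d t) = e^(−0.271×1.893) = 0.5987; e^(−k_2 t) = e^(−1.92×1.893) = 0.02639.
D = 5.818 × (0.5987 − 0.02639) + 0.438 × 0.02639 = 3.329 + 0.01156 = 3.341 mg/L.
DO = C_s − D = 10.3 − 3.341 = 6.959 mg/L.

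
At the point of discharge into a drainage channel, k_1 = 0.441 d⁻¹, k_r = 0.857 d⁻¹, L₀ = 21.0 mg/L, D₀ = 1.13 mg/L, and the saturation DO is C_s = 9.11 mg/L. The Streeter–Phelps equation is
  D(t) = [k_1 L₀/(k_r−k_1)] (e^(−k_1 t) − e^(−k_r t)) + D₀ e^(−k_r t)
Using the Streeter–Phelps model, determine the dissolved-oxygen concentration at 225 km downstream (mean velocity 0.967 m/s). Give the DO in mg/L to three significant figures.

Travel time t = x/v = 225 km / (0.967 m/s) = 225000 m / 0.967 m/s = 232700 s = 2.693 d.
k_1 L₀/(k_r−k_1) = 0.441×21.0/(0.857−0.441) = 9.261/0.4160 = 22.26 mg/L.
e^(−k_1 t) = e^(−0.441×2.693) = 0.3049; e^(−k_r t) = e^(−0.857×2.693) = 0.09947.
D = 22.26 × (0.3049 − 0.09947) + 1.13 × 0.09947 = 4.574 + 0.1124 = 4.687 mg/L.
DO = C_s − D = 9.11 − 4.687 = 4.423 mg/L.

DO ≈ 4.42 mg/L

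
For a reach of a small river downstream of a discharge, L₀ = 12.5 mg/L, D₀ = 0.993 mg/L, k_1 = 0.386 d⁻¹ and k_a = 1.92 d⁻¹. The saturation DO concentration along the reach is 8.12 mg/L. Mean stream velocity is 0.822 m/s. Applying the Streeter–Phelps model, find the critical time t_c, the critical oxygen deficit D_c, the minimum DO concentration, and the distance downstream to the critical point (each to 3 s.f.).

t_c ≈ 0.798 d; D_c ≈ 1.85 mg/L; min DO ≈ 6.27 mg/L; x_c ≈ 56.7 km

At the critical point dD/dt = 0, so k_1 L₀ e^(−k_1 t) = k_a D. Substituting D(t) from the Streeter–Phelps equation and solving for t gives
t_c = ln[(k_a/k_1)(1 − D₀(k_a−k_1)/(k_1 L₀))] / (k_a−k_1).
Here k_a−k_1 = 1.534 d⁻¹ and 1 − D₀(k_a−k_1)/(k_1 L₀) = 1 − 0.993×1.534/(0.386×12.5) = 0.6843, so
t_c = ln(4.974 × 0.6843) / 1.534 = 1.225 / 1.534 = 0.7985 d.
D_c = (k_1/k_a) L₀ e^(−k_1 t_c) = (0.386/1.92) × 12.5 × e^(−0.386×0.7985) = 0.2010 × 12.5 × 0.7348 = 1.846 mg/L.
Minimum DO = C_s − D_c = 8.12 − 1.846 = 6.274 mg/L.
x_c = v t_c = 0.822 m/s × 0.7985 d × 86400 s/d = 56710 m ≈ 56.7 km.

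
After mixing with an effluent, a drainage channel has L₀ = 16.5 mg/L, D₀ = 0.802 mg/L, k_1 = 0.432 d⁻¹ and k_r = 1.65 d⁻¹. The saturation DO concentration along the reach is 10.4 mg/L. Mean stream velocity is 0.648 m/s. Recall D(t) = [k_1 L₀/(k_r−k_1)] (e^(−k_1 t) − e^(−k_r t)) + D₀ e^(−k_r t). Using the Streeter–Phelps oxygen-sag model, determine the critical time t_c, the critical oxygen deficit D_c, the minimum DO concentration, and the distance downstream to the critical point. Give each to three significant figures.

t_c ≈ 0.979 d; D_c ≈ 2.83 mg/L; min DO ≈ 7.57 mg/L; x_c ≈ 54.8 km

At the critical point dD/dt = 0, so k_1 L₀ e^(−k_1 t) = k_r D. Substituting D(t) from the Streeter–Phelps equation and solving for t gives
t_c = ln[(k_r/k_1)(1 − D₀(k_r−k_1)/(k_1 L₀))] / (k_r−k_1).
Here k_r−k_1 = 1.218 d⁻¹ and 1 − D₀(k_r−k_1)/(k_1 L₀) = 1 − 0.802×1.218/(0.432×16.5) = 0.8630, so
t_c = ln(3.819 × 0.8630) / 1.218 = 1.193 / 1.218 = 0.9792 d.
L(t_c) = L₀ e^(−k_1 t_c) = 16.5 × 0.6551 = 10.81 mg/L, and at the critical point k_r D_c = k_1 L, so D_c = (0.432/1.65) × 10.81 = 2.830 mg/L.
Minimum DO = C_s − D_c = 10.4 − 2.830 = 7.570 mg/L.
x_c = v t_c = 0.648 m/s × 0.9792 d × 86400 s/d = 54820 m ≈ 54.8 km.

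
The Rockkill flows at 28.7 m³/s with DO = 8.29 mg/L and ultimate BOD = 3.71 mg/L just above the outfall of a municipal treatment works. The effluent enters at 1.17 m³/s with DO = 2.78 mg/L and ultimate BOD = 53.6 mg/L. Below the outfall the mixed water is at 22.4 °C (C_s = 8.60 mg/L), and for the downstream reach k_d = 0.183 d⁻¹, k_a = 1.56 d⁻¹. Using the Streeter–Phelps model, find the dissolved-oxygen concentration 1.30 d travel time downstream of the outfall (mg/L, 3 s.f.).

Mixed DO = (28.7×8.29 + 1.17×2.78)/(28.7+1.17) = 241.2/29.87 = 8.074 mg/L.
Mixed L₀ = (28.7×3.71 + 1.17×53.6)/(29.87) = 169.2/29.87 = 5.664 mg/L.
Initial deficit D₀ = C_s − DO₀ = 8.60 − 8.074 = 0.5258 mg/L.
D(1.30) = [0.183×5.664/(1.56−0.183)](e^(−0.183×1.30) − e^(−1.56×1.30)) + 0.5258 e^(−1.56×1.30)
= 0.7528 × (0.7883 − 0.1316) + 0.5258 × 0.1316 = 0.5635 mg/L.
DO = 8.60 − 0.5635 = 8.036 mg/L.

DO ≈ 8.04 mg/L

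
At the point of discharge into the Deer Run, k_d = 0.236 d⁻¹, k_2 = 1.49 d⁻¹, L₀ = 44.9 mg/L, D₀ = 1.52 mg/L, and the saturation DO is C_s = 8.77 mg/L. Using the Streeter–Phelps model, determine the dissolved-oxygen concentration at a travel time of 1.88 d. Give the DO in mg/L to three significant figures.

k_d L₀/(k_2−k_d) = 0.236×44.9/(1.49−0.236) = 10.60/1.254 = 8.450 mg/L.
e^(−k_d t) = e^(−0.236×1.880) = 0.6417; e^(−k_2 t) = e^(−1.49×1.880) = 0.06074.
D = 8.450 × (0.6417 − 0.06074) + 1.52 × 0.06074 = 4.909 + 0.09232 = 5.001 mg/L.
DO = C_s − D = 8.77 − 5.001 = 3.769 mg/L.

DO ≈ 3.77 mg/L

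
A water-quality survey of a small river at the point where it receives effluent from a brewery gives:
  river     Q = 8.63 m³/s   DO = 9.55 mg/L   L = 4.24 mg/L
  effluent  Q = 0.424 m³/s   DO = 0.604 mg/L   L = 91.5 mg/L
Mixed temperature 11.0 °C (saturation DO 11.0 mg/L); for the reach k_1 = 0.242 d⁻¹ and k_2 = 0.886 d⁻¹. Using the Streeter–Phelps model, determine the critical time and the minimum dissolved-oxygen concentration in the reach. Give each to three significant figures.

Mixed DO = (8.63×9.55 + 0.424×0.604)/(8.63+0.424) = 82.67/9.054 = 9.131 mg/L.
Mixed L₀ = (8.63×4.24 + 0.424×91.5)/(9.054) = 75.39/9.054 = 8.326 mg/L.
Initial deficit D₀ = C_s − DO₀ = 11.0 − 9.131 = 1.869 mg/L.
t_c = (1/0.6440) ln[(0.886/0.242)(1 − 1.869×0.6440/(0.242×8.326))] = 1.553 × ln(1.474) = 0.6027 d.
D_c = (0.242/0.886) × 8.326 × e^(−0.242×0.6027) = 0.2731 × 8.326 × 0.8643 = 1.966 mg/L.
Minimum DO = 11.0 − 1.966 = 9.034 mg/L.

t_c ≈ 0.603 d; minimum DO ≈ 9.03 mg/L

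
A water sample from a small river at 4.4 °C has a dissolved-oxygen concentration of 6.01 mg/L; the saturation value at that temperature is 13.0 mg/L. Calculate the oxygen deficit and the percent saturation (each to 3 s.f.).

D ≈ 6.99 mg/L; 46.2 % saturation

D = C_s − C = 13.0 − 6.01 = 6.99 mg/L.
% saturation = 6.01/13.0 × 100 = 46.2 %.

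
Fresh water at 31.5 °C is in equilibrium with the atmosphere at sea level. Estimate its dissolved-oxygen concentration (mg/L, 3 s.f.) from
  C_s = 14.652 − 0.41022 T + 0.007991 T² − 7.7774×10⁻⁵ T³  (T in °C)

C_s ≈ 7.23 mg/L

C_s = 14.652 − 0.41022×31.5 + 0.007991×31.5² − 7.7774×10⁻⁵×31.5³ = 7.228 mg/L.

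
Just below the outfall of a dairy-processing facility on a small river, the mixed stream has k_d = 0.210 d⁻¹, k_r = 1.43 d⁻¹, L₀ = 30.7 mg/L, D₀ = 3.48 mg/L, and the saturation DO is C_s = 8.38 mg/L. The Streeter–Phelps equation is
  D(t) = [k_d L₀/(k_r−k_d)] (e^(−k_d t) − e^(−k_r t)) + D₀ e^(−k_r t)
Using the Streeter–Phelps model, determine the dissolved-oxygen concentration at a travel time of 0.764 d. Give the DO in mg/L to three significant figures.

k_d L₀/(k_r−k_d) = 0.210×30.7/(1.43−0.210) = 6.447/1.220 = 5.284 mg/L.
e^(−k_d t) = e^(−0.210×0.7640) = 0.8518; e^(−k_r t) = e^(−1.43×0.7640) = 0.3354.
D = 5.284 × (0.8518 − 0.3354) + 3.48 × 0.3354 = 2.729 + 1.167 = 3.896 mg/L.
DO = C_s − D = 8.38 − 3.896 = 4.484 mg/L.

DO ≈ 4.48 mg/L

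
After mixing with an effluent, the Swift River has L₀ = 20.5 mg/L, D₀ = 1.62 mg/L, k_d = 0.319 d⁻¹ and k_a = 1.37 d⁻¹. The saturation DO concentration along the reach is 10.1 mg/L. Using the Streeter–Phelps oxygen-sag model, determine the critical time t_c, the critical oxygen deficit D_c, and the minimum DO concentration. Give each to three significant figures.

At the critical point dD/dt = 0, so k_d L₀ e^(−k_d t) = k_a D. Substituting D(t) from the Streeter–Phelps equation and solving for t gives
t_c = ln[(k_a/k_d)(1 − D₀(k_a−k_d)/(k_d L₀))] / (k_a−k_d).
Here k_a−k_d = 1.051 d⁻¹ and 1 − D₀(k_a−k_d)/(k_d L₀) = 1 − 1.62×1.051/(0.319×20.5) = 0.7396, so
t_c = ln(4.295 × 0.7396) / 1.051 = 1.156 / 1.051 = 1.100 d.
D_c = (k_d/k_a) L₀ e^(−k_d t_c) = (0.319/1.37) × 20.5 × e^(−0.319×1.100) = 0.2328 × 20.5 × 0.7041 = 3.361 mg/L.
Minimum DO = C_s − D_c = 10.1 − 3.361 = 6.739 mg/L.

t_c ≈ 1.10 d; D_c ≈ 3.36 mg/L; min DO ≈ 6.74 mg/L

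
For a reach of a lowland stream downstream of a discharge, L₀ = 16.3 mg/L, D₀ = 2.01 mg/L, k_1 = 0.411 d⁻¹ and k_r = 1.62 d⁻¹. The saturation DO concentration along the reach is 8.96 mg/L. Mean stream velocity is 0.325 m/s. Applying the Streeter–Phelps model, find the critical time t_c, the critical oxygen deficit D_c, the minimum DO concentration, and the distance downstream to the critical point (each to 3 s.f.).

t_c ≈ 0.762 d; D_c ≈ 3.02 mg/L; min DO ≈ 5.94 mg/L; x_c ≈ 21.4 km

At the critical point dD/dt = 0, so k_1 L₀ e^(−k_1 t) = k_r D. Substituting D(t) from the Streeter–Phelps equation and solving for t gives
t_c = ln[(k_r/k_1)(1 − D₀(k_r−k_1)/(k_1 L₀))] / (k_r−k_1).
Here k_r−k_1 = 1.209 d⁻¹ and 1 − D₀(k_r−k_1)/(k_1 L₀) = 1 − 2.01×1.209/(0.411×16.3) = 0.6373, so
t_c = ln(3.942 × 0.6373) / 1.209 = 0.9210 / 1.209 = 0.7618 d.
D_c = (k_1/k_r) L₀ e^(−k_1 t_c) = (0.411/1.62) × 16.3 × e^(−0.411×0.7618) = 0.2537 × 16.3 × 0.7312 = 3.024 mg/L.
Minimum DO = C_s − D_c = 8.96 − 3.024 = 5.936 mg/L.
x_c = v t_c = 0.325 m/s × 0.7618 d × 86400 s/d = 21390 m ≈ 21.4 km.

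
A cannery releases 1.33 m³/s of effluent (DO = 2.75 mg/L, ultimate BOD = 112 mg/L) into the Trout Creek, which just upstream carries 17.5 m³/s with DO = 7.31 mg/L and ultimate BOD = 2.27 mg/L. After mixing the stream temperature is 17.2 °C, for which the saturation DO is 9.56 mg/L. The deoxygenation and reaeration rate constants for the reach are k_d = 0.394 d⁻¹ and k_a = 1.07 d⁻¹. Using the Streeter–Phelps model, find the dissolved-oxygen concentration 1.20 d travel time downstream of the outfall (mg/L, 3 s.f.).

DO ≈ 6.83 mg/L

Mixed DO = (17.5×7.31 + 1.33×2.75)/(17.5+1.33) = 131.6/18.83 = 6.988 mg/L.
Mixed L₀ = (17.5×2.27 + 1.33×112)/(18.83) = 188.7/18.83 = 10.02 mg/L.
Initial deficit D₀ = C_s − DO₀ = 9.56 − 6.988 = 2.572 mg/L.
D(1.20) = [0.394×10.02/(1.07−0.394)](e^(−0.394×1.20) − e^(−1.07×1.20)) + 2.572 e^(−1.07×1.20)
= 5.840 × (0.6233 − 0.2769) + 2.572 × 0.2769 = 2.735 mg/L.
DO = 9.56 − 2.735 = 6.825 mg/L.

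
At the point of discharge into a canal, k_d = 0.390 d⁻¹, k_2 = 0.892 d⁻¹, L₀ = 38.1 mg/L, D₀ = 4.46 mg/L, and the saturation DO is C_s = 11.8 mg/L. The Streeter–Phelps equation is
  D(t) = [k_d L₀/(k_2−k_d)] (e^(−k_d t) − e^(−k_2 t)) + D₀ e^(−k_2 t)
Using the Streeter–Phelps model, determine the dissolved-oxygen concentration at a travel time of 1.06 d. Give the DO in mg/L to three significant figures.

k_d L₀/(k_2−k_d) = 0.390×38.1/(0.892−0.390) = 14.86/0.5020 = 29.60 mg/L.
e^(−k_d t) = e^(−0.390×1.060) = 0.6614; e^(−k_2 t) = e^(−0.892×1.060) = 0.3885.
D = 29.60 × (0.6614 − 0.3885) + 4.46 × 0.3885 = 8.078 + 1.733 = 9.811 mg/L.
DO = C_s − D = 11.8 − 9.811 = 1.989 mg/L.

DO ≈ 1.99 mg/L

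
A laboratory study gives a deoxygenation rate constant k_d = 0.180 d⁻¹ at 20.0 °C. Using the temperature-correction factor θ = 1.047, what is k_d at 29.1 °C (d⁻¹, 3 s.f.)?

k_d(T₂) = k_d(T₁) · θ^(T₂−T₁) = 0.180 × 1.047^(29.1−20.0)
= 0.180 × 1.047^9.10 = 0.180 × 1.519 = 0.2734 d⁻¹.

k_d ≈ 0.273 d⁻¹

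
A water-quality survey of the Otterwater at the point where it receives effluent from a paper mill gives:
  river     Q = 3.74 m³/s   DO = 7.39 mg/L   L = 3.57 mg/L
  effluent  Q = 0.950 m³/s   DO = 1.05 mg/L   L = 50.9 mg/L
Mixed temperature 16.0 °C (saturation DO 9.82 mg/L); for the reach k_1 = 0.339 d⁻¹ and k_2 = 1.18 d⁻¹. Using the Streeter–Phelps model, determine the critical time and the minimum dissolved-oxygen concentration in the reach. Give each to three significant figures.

Mixed DO = (3.74×7.39 + 0.950×1.05)/(3.74+0.950) = 28.64/4.690 = 6.106 mg/L.
Mixed L₀ = (3.74×3.57 + 0.950×50.9)/(4.690) = 61.71/4.690 = 13.16 mg/L.
Initial deficit D₀ = C_s − DO₀ = 9.82 − 6.106 = 3.714 mg/L.
t_c = (1/0.8410) ln[(1.18/0.339)(1 − 3.714×0.8410/(0.339×13.16))] = 1.189 × ln(1.043) = 0.05017 d.
D_c = (0.339/1.18) × 13.16 × e^(−0.339×0.05017) = 0.2873 × 13.16 × 0.9831 = 3.716 mg/L.
Minimum DO = 9.82 − 3.716 = 6.104 mg/L.

t_c ≈ 0.0502 d; minimum DO ≈ 6.10 mg/L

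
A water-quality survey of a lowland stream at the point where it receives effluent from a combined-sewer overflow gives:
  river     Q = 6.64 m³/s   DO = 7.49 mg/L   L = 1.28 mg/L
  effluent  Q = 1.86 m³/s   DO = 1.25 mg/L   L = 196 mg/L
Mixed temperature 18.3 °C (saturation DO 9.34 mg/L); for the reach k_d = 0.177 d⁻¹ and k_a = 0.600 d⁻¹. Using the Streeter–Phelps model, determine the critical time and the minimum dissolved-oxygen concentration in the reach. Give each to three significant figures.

Mixed DO = (6.64×7.49 + 1.86×1.25)/(6.64+1.86) = 52.06/8.500 = 6.125 mg/L.
Mixed L₀ = (6.64×1.28 + 1.86×196)/(8.500) = 373.1/8.500 = 43.89 mg/L.
Initial deficit D₀ = C_s − DO₀ = 9.34 − 6.125 = 3.215 mg/L.
t_c = (1/0.4230) ln[(0.600/0.177)(1 − 3.215×0.4230/(0.177×43.89))] = 2.364 × ln(2.796) = 2.431 d.
D_c = (0.177/0.600) × 43.89 × e^(−0.177×2.431) = 0.2950 × 43.89 × 0.6503 = 8.420 mg/L.
Minimum DO = 9.34 − 8.420 = 0.9200 mg/L.

t_c ≈ 2.43 d; minimum DO ≈ 0.920 mg/L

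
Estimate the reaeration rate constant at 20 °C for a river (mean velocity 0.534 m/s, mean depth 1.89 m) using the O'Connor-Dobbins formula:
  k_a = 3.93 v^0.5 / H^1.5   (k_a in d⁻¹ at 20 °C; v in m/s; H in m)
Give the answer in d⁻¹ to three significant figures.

k_a ≈ 1.11 d⁻¹

k_a = 3.93 × 0.534^0.5 / 1.89^1.5 = 3.93 × 0.7308 / 2.598 = 1.105 d⁻¹.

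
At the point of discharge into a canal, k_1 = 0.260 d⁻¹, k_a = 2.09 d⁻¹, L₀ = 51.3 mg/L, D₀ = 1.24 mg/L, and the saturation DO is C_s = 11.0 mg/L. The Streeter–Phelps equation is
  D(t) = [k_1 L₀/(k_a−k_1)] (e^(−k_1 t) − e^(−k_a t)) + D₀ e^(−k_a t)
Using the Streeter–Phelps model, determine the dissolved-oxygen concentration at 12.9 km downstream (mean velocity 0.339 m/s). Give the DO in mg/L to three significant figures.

DO ≈ 6.91 mg/L

Travel time t = x/v = 12.9 km / (0.339 m/s) = 12900 m / 0.339 m/s = 38050 s = 0.4404 d.
k_1 L₀/(k_a−k_1) = 0.260×51.3/(2.09−0.260) = 13.34/1.830 = 7.289 mg/L.
e^(−k_1 t) = e^(−0.260×0.4404) = 0.8918; e^(−k_a t) = e^(−2.09×0.4404) = 0.3983.
D = 7.289 × (0.8918 − 0.3983) + 1.24 × 0.3983 = 3.597 + 0.4939 = 4.091 mg/L.
DO = C_s − D = 11.0 − 4.091 = 6.909 mg/L.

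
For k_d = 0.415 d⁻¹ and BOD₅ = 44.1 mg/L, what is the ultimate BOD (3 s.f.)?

BOD₅ = L₀(1 − e^(−5k_d)) ⇒ L₀ = BOD₅ / (1 − e^(−5×0.415))
= 44.1 / (1 − 0.1256) = 44.1 / 0.8744 = 50.43 mg/L.

L₀ ≈ 50.4 mg/L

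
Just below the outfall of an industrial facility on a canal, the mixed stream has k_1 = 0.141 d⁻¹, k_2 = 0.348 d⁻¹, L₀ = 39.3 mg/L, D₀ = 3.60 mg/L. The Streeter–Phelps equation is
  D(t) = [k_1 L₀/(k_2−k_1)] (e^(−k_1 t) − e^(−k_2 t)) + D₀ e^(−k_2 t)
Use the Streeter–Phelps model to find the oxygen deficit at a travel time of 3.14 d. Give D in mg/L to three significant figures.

D ≈ 9.42 mg/L

k_1 L₀/(k_2−k_1) = 0.141×39.3/(0.348−0.141) = 5.541/0.2070 = 26.77 mg/L.
e^(−k_1 t) = e^(−0.141×3.140) = 0.6423; e^(−k_2 t) = e^(−0.348×3.140) = 0.3353.
D = 26.77 × (0.6423 − 0.3353) + 3.60 × 0.3353 = 8.217 + 1.207 = 9.425 mg/L.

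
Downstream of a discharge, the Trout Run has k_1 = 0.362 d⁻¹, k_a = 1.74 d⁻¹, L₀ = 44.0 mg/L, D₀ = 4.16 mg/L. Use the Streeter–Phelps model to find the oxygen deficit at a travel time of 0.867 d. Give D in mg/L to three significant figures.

k_1 L₀/(k_a−k_1) = 0.362×44.0/(1.74−0.362) = 15.93/1.378 = 11.56 mg/L.
e^(−k_1 t) = e^(−0.362×0.8670) = 0.7306; e^(−k_a t) = e^(−1.74×0.8670) = 0.2212.
D = 11.56 × (0.7306 − 0.2212) + 4.16 × 0.2212 = 5.888 + 0.9203 = 6.808 mg/L.

D ≈ 6.81 mg/L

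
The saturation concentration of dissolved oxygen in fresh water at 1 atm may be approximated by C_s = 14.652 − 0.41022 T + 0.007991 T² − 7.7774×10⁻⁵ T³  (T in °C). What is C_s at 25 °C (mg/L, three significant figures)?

C_s ≈ 8.18 mg/L

C_s = 14.652 − 0.41022×25 + 0.007991×25² − 7.7774×10⁻⁵×25³ = 8.176 mg/L.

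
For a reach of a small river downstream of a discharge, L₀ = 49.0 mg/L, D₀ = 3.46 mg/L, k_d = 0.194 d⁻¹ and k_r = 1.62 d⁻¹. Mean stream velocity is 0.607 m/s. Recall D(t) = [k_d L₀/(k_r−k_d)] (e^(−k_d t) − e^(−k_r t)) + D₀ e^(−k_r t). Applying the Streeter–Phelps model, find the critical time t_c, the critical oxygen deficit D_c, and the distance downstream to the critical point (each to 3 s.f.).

t_c = [1/(k_r−k_d)] ln[(k_r/k_d)(1 − D₀(k_r−k_d)/(k_d L₀))]
= [1/(1.62−0.194)] ln[(1.62/0.194)(1 − 3.46×1.426/(0.194×49.0))]
= (1/1.426) ln[8.351 × 0.4810] = 0.7013 × ln(4.016) = 0.7013 × 1.390 = 0.9750 d.
L(t_c) = L₀ e^(−k_d t_c) = 49.0 × 0.8277 = 40.56 mg/L, and at the critical point k_r D_c = k_d L, so D_c = (0.194/1.62) × 40.56 = 4.857 mg/L.
x_c = v t_c = 0.607 m/s × 0.9750 d × 86400 s/d = 51130 m ≈ 51.1 km.

t_c ≈ 0.975 d; D_c ≈ 4.86 mg/L; x_c ≈ 51.1 km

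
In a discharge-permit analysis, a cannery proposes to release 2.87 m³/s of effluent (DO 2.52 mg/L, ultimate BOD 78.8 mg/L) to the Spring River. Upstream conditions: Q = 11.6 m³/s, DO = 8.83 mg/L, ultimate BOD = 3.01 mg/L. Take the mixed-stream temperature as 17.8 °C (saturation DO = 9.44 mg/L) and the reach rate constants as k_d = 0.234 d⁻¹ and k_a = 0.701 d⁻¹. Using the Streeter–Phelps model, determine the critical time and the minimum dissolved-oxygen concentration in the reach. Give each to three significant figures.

t_c ≈ 1.86 d; minimum DO ≈ 5.54 mg/L

Mixed DO = (11.6×8.83 + 2.87×2.52)/(11.6+2.87) = 109.7/14.47 = 7.578 mg/L.
Mixed L₀ = (11.6×3.01 + 2.87×78.8)/(14.47) = 261.1/14.47 = 18.04 mg/L.
Initial deficit D₀ = C_s − DO₀ = 9.44 − 7.578 = 1.862 mg/L.
t_c = (1/0.4670) ln[(0.701/0.234)(1 − 1.862×0.4670/(0.234×18.04))] = 2.141 × ln(2.379) = 1.856 d.
D_c = (0.234/0.701) × 18.04 × e^(−0.234×1.856) = 0.3338 × 18.04 × 0.6478 = 3.901 mg/L.
Minimum DO = 9.44 − 3.901 = 5.539 mg/L.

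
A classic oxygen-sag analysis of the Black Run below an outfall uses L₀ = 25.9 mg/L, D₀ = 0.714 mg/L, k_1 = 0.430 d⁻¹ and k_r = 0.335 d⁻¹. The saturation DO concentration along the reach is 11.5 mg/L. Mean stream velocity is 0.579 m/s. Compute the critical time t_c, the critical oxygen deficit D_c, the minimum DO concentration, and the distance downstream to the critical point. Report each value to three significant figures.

At the critical point dD/dt = 0, so k_1 L₀ e^(−k_1 t) = k_r D. Substituting D(t) from the Streeter–Phelps equation and solving for t gives
t_c = ln[(k_r/k_1)(1 − D₀(k_r−k_1)/(k_1 L₀))] / (k_r−k_1).
Here k_r−k_1 = -0.09500 d⁻¹ and 1 − D₀(k_r−k_1)/(k_1 L₀) = 1 − 0.714×-0.09500/(0.430×25.9) = 1.006, so
t_c = ln(0.7791 × 1.006) / -0.09500 = -0.2436 / -0.09500 = 2.564 d.
D_c = (k_1/k_r) L₀ e^(−k_1 t_c) = (0.430/0.335) × 25.9 × e^(−0.430×2.564) = 1.284 × 25.9 × 0.3320 = 11.04 mg/L.
Minimum DO = C_s − D_c = 11.5 − 11.04 = 0.4618 mg/L.
x_c = v t_c = 0.579 m/s × 2.564 d × 86400 s/d = 128300 m ≈ 128 km.

t_c ≈ 2.56 d; D_c ≈ 11.0 mg/L; min DO ≈ 0.462 mg/L; x_c ≈ 128 km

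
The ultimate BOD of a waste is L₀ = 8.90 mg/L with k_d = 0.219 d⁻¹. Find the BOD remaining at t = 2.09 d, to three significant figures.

L ≈ 5.63 mg/L

L_t = L₀ e^(−k_d t) = 8.90 × e^(−0.219×2.09) = 8.90 × 0.6327 = 5.631 mg/L.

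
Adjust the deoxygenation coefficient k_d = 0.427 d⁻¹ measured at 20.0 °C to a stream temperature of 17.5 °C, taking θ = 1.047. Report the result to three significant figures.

k_d(T₂) = k_d(T₁) · θ^(T₂−T₁) = 0.427 × 1.047^(17.5−20.0)
= 0.427 × 1.047^-2.50 = 0.427 × 0.8915 = 0.3807 d⁻¹.

k_d ≈ 0.381 d⁻¹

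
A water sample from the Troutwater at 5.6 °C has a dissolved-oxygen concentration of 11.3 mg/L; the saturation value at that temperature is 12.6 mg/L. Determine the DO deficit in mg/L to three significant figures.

D ≈ 1.30 mg/L

D = C_s − C = 12.6 − 11.3 = 1.30 mg/L.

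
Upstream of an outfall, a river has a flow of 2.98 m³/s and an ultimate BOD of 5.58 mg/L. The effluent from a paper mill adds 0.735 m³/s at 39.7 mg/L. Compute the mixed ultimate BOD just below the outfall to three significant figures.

Flow-weighted mixing: C = (Q_r C_r + Q_w C_w)/(Q_r + Q_w)
= (2.98×5.58 + 0.735×39.7)/(2.98 + 0.735) = 45.81/3.715 = 12.33 mg/L.

12.3 mg/L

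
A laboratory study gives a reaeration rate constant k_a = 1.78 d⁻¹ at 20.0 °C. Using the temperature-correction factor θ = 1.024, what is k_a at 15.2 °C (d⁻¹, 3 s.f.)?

k_a ≈ 1.59 d⁻¹

k_a(T₂) = k_a(T₁) · θ^(T₂−T₁) = 1.78 × 1.024^(15.2−20.0)
= 1.78 × 1.024^-4.80 = 1.78 × 0.8924 = 1.588 d⁻¹.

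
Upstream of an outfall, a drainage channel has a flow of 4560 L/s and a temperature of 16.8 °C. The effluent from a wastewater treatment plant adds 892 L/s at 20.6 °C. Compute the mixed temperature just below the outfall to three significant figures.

17.4 °C

Flow-weighted mixing: C = (Q_r C_r + Q_w C_w)/(Q_r + Q_w)
= (4560×16.8 + 892×20.6)/(4560 + 892) = 94980/5452 = 17.42 °C.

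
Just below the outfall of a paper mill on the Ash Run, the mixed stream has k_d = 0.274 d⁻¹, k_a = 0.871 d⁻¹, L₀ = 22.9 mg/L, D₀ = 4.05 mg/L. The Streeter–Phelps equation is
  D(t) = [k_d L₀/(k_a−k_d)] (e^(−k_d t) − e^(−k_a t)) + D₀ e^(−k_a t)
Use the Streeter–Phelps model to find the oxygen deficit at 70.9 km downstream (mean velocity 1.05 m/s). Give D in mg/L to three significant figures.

Travel time t = x/v = 70.9 km / (1.05 m/s) = 70900 m / 1.05 m/s = 67520 s = 0.7815 d.
k_d L₀/(k_a−k_d) = 0.274×22.9/(0.871−0.274) = 6.275/0.5970 = 10.51 mg/L.
e^(−k_d t) = e^(−0.274×0.7815) = 0.8072; e^(−k_a t) = e^(−0.871×0.7815) = 0.5063.
D = 10.51 × (0.8072 − 0.5063) + 4.05 × 0.5063 = 3.163 + 2.050 = 5.214 mg/L.

D ≈ 5.21 mg/L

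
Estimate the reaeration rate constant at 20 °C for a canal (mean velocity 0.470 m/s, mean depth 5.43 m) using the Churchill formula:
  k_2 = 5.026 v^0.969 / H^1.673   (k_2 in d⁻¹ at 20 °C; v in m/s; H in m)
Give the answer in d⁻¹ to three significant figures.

k_2 ≈ 0.143 d⁻¹

k_2 = 5.026 × 0.470^0.969 / 5.43^1.673 = 5.026 × 0.4811 / 16.96 = 0.1426 d⁻¹.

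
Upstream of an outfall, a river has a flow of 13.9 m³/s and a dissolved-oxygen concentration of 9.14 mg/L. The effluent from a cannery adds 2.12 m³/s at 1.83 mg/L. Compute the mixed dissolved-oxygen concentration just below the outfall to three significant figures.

Flow-weighted mixing: C = (Q_r C_r + Q_w C_w)/(Q_r + Q_w)
= (13.9×9.14 + 2.12×1.83)/(13.9 + 2.12) = 130.9/16.02 = 8.173 mg/L.

8.17 mg/L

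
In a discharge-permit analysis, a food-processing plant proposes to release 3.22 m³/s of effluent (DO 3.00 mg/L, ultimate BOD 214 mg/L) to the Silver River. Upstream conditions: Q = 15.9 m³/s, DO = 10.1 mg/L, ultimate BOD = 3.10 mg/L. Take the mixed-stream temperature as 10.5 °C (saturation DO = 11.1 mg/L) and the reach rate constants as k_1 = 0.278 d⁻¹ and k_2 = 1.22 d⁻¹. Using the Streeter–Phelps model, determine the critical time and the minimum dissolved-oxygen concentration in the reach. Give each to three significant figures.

Mixed DO = (15.9×10.1 + 3.22×3.00)/(15.9+3.22) = 170.2/19.12 = 8.904 mg/L.
Mixed L₀ = (15.9×3.10 + 3.22×214)/(19.12) = 738.4/19.12 = 38.62 mg/L.
Initial deficit D₀ = C_s − DO₀ = 11.1 − 8.904 = 2.196 mg/L.
t_c = (1/0.9420) ln[(1.22/0.278)(1 − 2.196×0.9420/(0.278×38.62))] = 1.062 × ln(3.543) = 1.343 d.
D_c = (0.278/1.22) × 38.62 × e^(−0.278×1.343) = 0.2279 × 38.62 × 0.6884 = 6.058 mg/L.
Minimum DO = 11.1 − 6.058 = 5.042 mg/L.

t_c ≈ 1.34 d; minimum DO ≈ 5.04 mg/L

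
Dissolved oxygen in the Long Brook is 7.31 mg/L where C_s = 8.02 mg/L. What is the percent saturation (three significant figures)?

91.1 % saturation

% saturation = C/C_s × 100 = 7.31/8.02 × 100 = 91.1 %.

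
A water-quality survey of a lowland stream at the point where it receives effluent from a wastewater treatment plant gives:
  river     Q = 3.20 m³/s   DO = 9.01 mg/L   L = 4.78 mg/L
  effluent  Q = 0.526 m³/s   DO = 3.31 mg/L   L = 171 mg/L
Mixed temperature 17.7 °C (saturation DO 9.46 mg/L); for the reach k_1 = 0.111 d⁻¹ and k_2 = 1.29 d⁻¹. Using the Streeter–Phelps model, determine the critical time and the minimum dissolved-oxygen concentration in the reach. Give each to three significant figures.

t_c ≈ 1.54 d; minimum DO ≈ 7.41 mg/L

Mixed DO = (3.20×9.01 + 0.526×3.31)/(3.20+0.526) = 30.57/3.726 = 8.205 mg/L.
Mixed L₀ = (3.20×4.78 + 0.526×171)/(3.726) = 105.2/3.726 = 28.25 mg/L.
Initial deficit D₀ = C_s − DO₀ = 9.46 − 8.205 = 1.255 mg/L.
t_c = (1/1.179) ln[(1.29/0.111)(1 − 1.255×1.179/(0.111×28.25))] = 0.8482 × ln(6.138) = 1.539 d.
D_c = (0.111/1.29) × 28.25 × e^(−0.111×1.539) = 0.08605 × 28.25 × 0.8430 = 2.049 mg/L.
Minimum DO = 9.46 − 2.049 = 7.411 mg/L.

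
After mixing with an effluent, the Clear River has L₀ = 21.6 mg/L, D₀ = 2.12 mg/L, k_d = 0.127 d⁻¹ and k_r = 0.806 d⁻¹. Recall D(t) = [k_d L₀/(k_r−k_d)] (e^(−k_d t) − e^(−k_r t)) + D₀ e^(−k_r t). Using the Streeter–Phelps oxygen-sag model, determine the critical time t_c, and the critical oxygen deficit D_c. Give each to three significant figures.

t_c ≈ 1.63 d; D_c ≈ 2.77 mg/L

At the critical point dD/dt = 0, so k_d L₀ e^(−k_d t) = k_r D. Substituting D(t) from the Streeter–Phelps equation and solving for t gives
t_c = ln[(k_r/k_d)(1 − D₀(k_r−k_d)/(k_d L₀))] / (k_r−k_d).
Here k_r−k_d = 0.6790 d⁻¹ and 1 − D₀(k_r−k_d)/(k_d L₀) = 1 − 2.12×0.6790/(0.127×21.6) = 0.4753, so
t_c = ln(6.346 × 0.4753) / 0.6790 = 1.104 / 0.6790 = 1.626 d.
L(t_c) = L₀ e^(−k_d t_c) = 21.6 × 0.8134 = 17.57 mg/L, and at the critical point k_r D_c = k_d L, so D_c = (0.127/0.806) × 17.57 = 2.769 mg/L.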